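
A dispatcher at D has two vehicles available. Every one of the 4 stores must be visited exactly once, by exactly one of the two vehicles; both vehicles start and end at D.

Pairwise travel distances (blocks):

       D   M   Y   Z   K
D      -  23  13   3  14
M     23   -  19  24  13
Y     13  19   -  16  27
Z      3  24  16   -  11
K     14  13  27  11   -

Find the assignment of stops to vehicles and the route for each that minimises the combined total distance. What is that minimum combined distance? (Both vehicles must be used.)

There are 2^3 − 1 = 7 ways to divide the 4 stops into two non-empty groups. For each, the best each vehicle can do is its own shortest tour through its group:
  {M} + {Y, Z, K}: 46 + 54 = 100
  {Y} + {M, Z, K}: 26 + 50 = 76
  {M, Y} + {Z, K}: 55 + 28 = 83
  {Z} + {M, Y, K}: 6 + 59 = 65
  {M, Z} + {Y, K}: 50 + 54 = 104
  {Y, Z} + {M, K}: 32 + 50 = 82
  … (7 splits in total)
Best: vehicle 1 D → Z → D = 6; vehicle 2 D → Y → M → K → D = 59; combined 65.

Minimum combined distance: 65 blocks.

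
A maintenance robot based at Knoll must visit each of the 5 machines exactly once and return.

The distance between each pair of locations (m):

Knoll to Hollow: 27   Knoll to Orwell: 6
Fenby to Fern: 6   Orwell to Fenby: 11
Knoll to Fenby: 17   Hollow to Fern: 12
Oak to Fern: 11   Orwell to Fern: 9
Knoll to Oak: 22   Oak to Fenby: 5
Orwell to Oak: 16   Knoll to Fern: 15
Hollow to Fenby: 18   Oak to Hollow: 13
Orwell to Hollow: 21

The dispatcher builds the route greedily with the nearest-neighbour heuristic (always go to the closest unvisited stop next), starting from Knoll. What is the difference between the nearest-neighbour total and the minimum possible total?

Knoll: Orwell=6, Fern=15, Fenby=17, Oak=22, Hollow=27 ⇒ Orwell
Orwell: Fern=9, Fenby=11, Oak=16, Hollow=21 ⇒ Fern
Fern: Fenby=6, Oak=11, Hollow=12 ⇒ Fenby
Fenby: Oak=5, Hollow=18 ⇒ Oak
Oak: Hollow=13 ⇒ Hollow
NN route Knoll → Orwell → Fern → Fenby → Oak → Hollow → Knoll costs 66.
Optimal: Knoll → Orwell → Fenby → Oak → Hollow → Fern → Knoll costs 62 (by enumerating all 60 distinct tours).
Excess = 66 − 62 = 4.

The nearest-neighbour route is 4 m longer than optimal.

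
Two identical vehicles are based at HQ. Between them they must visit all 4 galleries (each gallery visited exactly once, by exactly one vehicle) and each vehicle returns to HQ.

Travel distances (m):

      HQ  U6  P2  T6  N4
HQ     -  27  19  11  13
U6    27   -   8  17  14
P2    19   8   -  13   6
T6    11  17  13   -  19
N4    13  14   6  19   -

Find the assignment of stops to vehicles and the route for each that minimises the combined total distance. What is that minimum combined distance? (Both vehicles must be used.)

Check every non-empty split of the stops between the two vehicles; for each half take its own optimal tour:
  {U6} + {P2, T6, N4}: 54 + 43 = 97
  {P2} + {U6, T6, N4}: 38 + 55 = 93
  {U6, P2} + {T6, N4}: 54 + 43 = 97
  {T6} + {U6, P2, N4}: 22 + 54 = 76
  {U6, T6} + {P2, N4}: 55 + 38 = 93
  {P2, T6} + {U6, N4}: 43 + 54 = 97
  … (7 splits in total)
Best: vehicle 1 HQ → T6 → HQ = 22; vehicle 2 HQ → U6 → P2 → N4 → HQ = 54; combined 76.

Minimum combined distance: 76 m.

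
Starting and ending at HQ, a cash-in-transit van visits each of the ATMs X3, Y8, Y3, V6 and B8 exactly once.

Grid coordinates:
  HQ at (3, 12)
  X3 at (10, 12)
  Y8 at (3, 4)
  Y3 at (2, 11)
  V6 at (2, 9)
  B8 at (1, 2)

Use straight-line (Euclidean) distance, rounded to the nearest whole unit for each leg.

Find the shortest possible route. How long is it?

With 5 stops there are 5!/2 = 60 distinct round trips (a route and its reverse cost the same).
HQ - X3 - Y8 - Y3 - V6 - B8 - HQ: 7+11+7+2+7+10 = 44
HQ - X3 - Y8 - Y3 - B8 - V6 - HQ: 7+11+7+9+7+3 = 44
HQ - X3 - Y8 - V6 - Y3 - B8 - HQ: 7+11+5+2+9+10 = 44
HQ - X3 - Y8 - V6 - B8 - Y3 - HQ: 7+11+5+7+9+1 = 40
HQ - X3 - Y8 - B8 - Y3 - V6 - HQ: 7+11+3+9+2+3 = 35
HQ - X3 - Y8 - B8 - V6 - Y3 - HQ: 7+11+3+7+2+1 = 31
HQ - X3 - Y3 - Y8 - V6 - B8 - HQ: 7+8+7+5+7+10 = 44
HQ - X3 - Y3 - Y8 - B8 - V6 - HQ: 7+8+7+3+7+3 = 35
HQ - X3 - Y3 - V6 - Y8 - B8 - HQ: 7+8+2+5+3+10 = 35
HQ - X3 - Y3 - V6 - B8 - Y8 - HQ: 7+8+2+7+3+8 = 35
HQ - X3 - Y3 - B8 - Y8 - V6 - HQ: 7+8+9+3+5+3 = 35
HQ - X3 - Y3 - B8 - V6 - Y8 - HQ: 7+8+9+7+5+8 = 44
HQ - X3 - V6 - Y8 - Y3 - B8 - HQ: 7+9+5+7+9+10 = 47
HQ - X3 - V6 - Y8 - B8 - Y3 - HQ: 7+9+5+3+9+1 = 34
… (46 more)
The minimum is 31.
One optimal route: HQ → X3 → Y8 → B8 → V6 → Y3 → HQ (or its reverse).

31 — the shortest possible round trip.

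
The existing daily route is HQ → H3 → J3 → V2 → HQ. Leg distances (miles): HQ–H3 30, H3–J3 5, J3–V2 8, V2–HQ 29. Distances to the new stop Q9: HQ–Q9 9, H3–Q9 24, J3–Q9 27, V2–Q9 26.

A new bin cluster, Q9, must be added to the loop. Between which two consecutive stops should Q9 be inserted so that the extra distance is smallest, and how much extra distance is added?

Adding 3 miles by placing Q9 on the HQ–H3 leg.

Insertion cost between consecutive stops i–j is d(i,Q9) + d(Q9,j) − d(i,j):
  between HQ and H3: 9 + 24 − 30 = 3
  between H3 and J3: 24 + 27 − 5 = 46
  between J3 and V2: 27 + 26 − 8 = 45
  between V2 and HQ: 26 + 9 − 29 = 6
Cheapest insertion is between HQ and H3, adding 3.
New total = 72 + 3 = 75.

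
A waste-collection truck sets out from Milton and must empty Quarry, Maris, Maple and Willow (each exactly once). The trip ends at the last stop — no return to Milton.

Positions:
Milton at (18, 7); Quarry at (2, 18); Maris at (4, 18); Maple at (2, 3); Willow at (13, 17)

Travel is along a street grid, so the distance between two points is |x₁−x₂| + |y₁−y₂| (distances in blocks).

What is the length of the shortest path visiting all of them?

42 blocks — the minimum one-way total.

There are 4! = 24 possible orderings.
Milton→Quarry→Maris→Maple→Willow: 27+2+17+25 = 71
Milton→Quarry→Maris→Willow→Maple: 27+2+10+25 = 64
Milton→Quarry→Maple→Maris→Willow: 27+15+17+10 = 69
Milton→Quarry→Maple→Willow→Maris: 27+15+25+10 = 77
Milton→Quarry→Willow→Maris→Maple: 27+12+10+17 = 66
Milton→Quarry→Willow→Maple→Maris: 27+12+25+17 = 81
Milton→Maris→Quarry→Maple→Willow: 25+2+15+25 = 67
Milton→Maris→Quarry→Willow→Maple: 25+2+12+25 = 64
Milton→Maris→Maple→Quarry→Willow: 25+17+15+12 = 69
Milton→Maris→Maple→Willow→Quarry: 25+17+25+12 = 79
Milton→Maris→Willow→Quarry→Maple: 25+10+12+15 = 62
Milton→Maris→Willow→Maple→Quarry: 25+10+25+15 = 75
Milton→Maple→Quarry→Maris→Willow: 20+15+2+10 = 47
Milton→Maple→Quarry→Willow→Maris: 20+15+12+10 = 57
… (10 more)
Milton→Willow→Maris→Quarry→Maple: 15+10+2+15 = 42  ← best
The minimum is 42.
One shortest path: Milton → Willow → Maris → Quarry → Maple.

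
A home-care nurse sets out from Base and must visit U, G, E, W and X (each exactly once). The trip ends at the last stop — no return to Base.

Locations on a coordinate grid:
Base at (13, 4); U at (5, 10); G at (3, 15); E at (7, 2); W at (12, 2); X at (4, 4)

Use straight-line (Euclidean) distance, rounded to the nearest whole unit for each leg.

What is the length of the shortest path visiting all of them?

Minimum one-way distance = 22.

There are 5! = 120 possible orderings.
Base→U→G→E→W→X: 10+5+14+5+8 = 42
Base→U→G→E→X→W: 10+5+14+4+8 = 41
Base→U→G→W→E→X: 10+5+16+5+4 = 40
Base→U→G→W→X→E: 10+5+16+8+4 = 43
Base→U→G→X→E→W: 10+5+11+4+5 = 35
Base→U→G→X→W→E: 10+5+11+8+5 = 39
Base→U→E→G→W→X: 10+8+14+16+8 = 56
Base→U→E→G→X→W: 10+8+14+11+8 = 51
Base→U→E→W→G→X: 10+8+5+16+11 = 50
Base→U→E→W→X→G: 10+8+5+8+11 = 42
Base→U→E→X→G→W: 10+8+4+11+16 = 49
Base→U→E→X→W→G: 10+8+4+8+16 = 46
Base→U→W→G→E→X: 10+11+16+14+4 = 55
Base→U→W→G→X→E: 10+11+16+11+4 = 52
… (106 more)
Base→W→E→X→U→G: 2+5+4+6+5 = 22  ← best
The minimum is 22.
One shortest path: Base → W → E → X → U → G.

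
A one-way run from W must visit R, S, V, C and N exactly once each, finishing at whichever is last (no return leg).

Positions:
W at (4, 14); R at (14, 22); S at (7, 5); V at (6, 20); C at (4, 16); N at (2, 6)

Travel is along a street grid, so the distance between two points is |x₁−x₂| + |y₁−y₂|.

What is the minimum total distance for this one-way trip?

There are 5! = 120 possible orderings.
W → R → S → V → C → N: 18+24+16+6+12 = 76
W → R → S → V → N → C: 18+24+16+18+12 = 88
W → R → S → C → V → N: 18+24+14+6+18 = 80
W → R → S → C → N → V: 18+24+14+12+18 = 86
W → R → S → N → V → C: 18+24+6+18+6 = 72
W → R → S → N → C → V: 18+24+6+12+6 = 66
W → R → V → S → C → N: 18+10+16+14+12 = 70
W → R → V → S → N → C: 18+10+16+6+12 = 62
W → R → V → C → S → N: 18+10+6+14+6 = 54
W → R → V → C → N → S: 18+10+6+12+6 = 52
W → R → V → N → S → C: 18+10+18+6+14 = 66
W → R → V → N → C → S: 18+10+18+12+14 = 72
W → R → C → S → V → N: 18+16+14+16+18 = 82
W → R → C → S → N → V: 18+16+14+6+18 = 72
… (106 more)
W → S → N → C → V → R: 12+6+12+6+10 = 46  ← best
The minimum is 46.
One shortest path: W → S → N → C → V → R.

Shortest open route: 46.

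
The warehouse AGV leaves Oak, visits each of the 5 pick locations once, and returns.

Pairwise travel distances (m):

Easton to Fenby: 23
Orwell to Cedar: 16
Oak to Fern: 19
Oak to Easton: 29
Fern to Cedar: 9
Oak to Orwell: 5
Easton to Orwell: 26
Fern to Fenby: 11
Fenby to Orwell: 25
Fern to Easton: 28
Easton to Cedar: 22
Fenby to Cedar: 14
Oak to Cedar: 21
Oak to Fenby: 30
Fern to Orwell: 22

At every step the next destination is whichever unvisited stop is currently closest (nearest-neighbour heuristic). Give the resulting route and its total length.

93 m along Oak → Orwell → Cedar → Fern → Fenby → Easton → Oak.

From Oak: distances to unvisited — Orwell=5, Fern=19, Cedar=21, Easton=29, Fenby=30. Nearest is Orwell (5).
From Orwell: distances to unvisited — Cedar=16, Fern=22, Fenby=25, Easton=26. Nearest is Cedar (16).
From Cedar: distances to unvisited — Fern=9, Fenby=14, Easton=22. Nearest is Fern (9).
From Fern: distances to unvisited — Fenby=11, Easton=28. Nearest is Fenby (11).
From Fenby: distances to unvisited — Easton=23. Nearest is Easton (23).
Return Easton→Oak: 29.
Total = 5 + 16 + 9 + 11 + 23 + 29 = 93.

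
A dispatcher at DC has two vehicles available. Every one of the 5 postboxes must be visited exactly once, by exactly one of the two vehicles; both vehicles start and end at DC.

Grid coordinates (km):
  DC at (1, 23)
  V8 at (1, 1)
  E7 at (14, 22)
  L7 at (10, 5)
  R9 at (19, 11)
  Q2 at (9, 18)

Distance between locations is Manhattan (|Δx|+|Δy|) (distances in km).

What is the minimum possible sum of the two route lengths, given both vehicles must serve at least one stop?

106 km — the smallest possible combined total.

Try each way of splitting the stops between the two vehicles (each non-empty) and, for each split, find the best tour for each vehicle:
  {V8} + {E7, L7, R9, Q2}: 44 + 72 = 116
  {E7} + {V8, L7, R9, Q2}: 28 + 80 = 108
  {V8, E7} + {L7, R9, Q2}: 70 + 72 = 142
  {L7} + {V8, E7, R9, Q2}: 54 + 88 = 142
  {V8, L7} + {E7, R9, Q2}: 62 + 60 = 122
  {E7, L7} + {V8, R9, Q2}: 62 + 80 = 142
  … (15 splits in total)
  {V8, E7, L7, R9} + {Q2}: 80 + 26 = 106  ← best
Best: vehicle 1 DC → V8 → L7 → R9 → E7 → DC = 80; vehicle 2 DC → Q2 → DC = 26; combined 106.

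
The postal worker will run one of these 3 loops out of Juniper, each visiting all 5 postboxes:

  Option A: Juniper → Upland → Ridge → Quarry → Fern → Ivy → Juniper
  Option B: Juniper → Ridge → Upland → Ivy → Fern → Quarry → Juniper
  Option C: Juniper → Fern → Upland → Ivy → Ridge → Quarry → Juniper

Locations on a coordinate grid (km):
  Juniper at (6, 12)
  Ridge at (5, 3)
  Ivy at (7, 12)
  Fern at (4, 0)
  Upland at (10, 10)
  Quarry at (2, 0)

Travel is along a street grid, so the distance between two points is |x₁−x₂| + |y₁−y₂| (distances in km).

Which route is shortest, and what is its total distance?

42 km — Option A is the shortest.

Option A: 6 + 12 + 6 + 2 + 15 + 1 = 42
Option B: 10 + 12 + 5 + 15 + 2 + 16 = 60
Option C: 14 + 16 + 5 + 11 + 6 + 16 = 68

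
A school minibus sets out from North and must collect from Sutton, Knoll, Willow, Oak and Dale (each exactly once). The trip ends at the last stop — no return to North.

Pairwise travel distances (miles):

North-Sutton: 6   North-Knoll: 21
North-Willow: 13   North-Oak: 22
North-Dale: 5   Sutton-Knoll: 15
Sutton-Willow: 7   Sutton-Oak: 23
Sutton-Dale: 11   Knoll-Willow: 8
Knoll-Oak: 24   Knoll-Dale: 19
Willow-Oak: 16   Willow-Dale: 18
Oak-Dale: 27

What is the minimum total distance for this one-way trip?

Minimum one-way distance = 55 miles.

There are 5! = 120 possible orderings.
North - Sutton - Knoll - Willow - Oak - Dale: 6+15+8+16+27 = 72
North - Sutton - Knoll - Willow - Dale - Oak: 6+15+8+18+27 = 74
North - Sutton - Knoll - Oak - Willow - Dale: 6+15+24+16+18 = 79
North - Sutton - Knoll - Oak - Dale - Willow: 6+15+24+27+18 = 90
North - Sutton - Knoll - Dale - Willow - Oak: 6+15+19+18+16 = 74
North - Sutton - Knoll - Dale - Oak - Willow: 6+15+19+27+16 = 83
North - Sutton - Willow - Knoll - Oak - Dale: 6+7+8+24+27 = 72
North - Sutton - Willow - Knoll - Dale - Oak: 6+7+8+19+27 = 67
North - Sutton - Willow - Oak - Knoll - Dale: 6+7+16+24+19 = 72
North - Sutton - Willow - Oak - Dale - Knoll: 6+7+16+27+19 = 75
North - Sutton - Willow - Dale - Knoll - Oak: 6+7+18+19+24 = 74
North - Sutton - Willow - Dale - Oak - Knoll: 6+7+18+27+24 = 82
North - Sutton - Oak - Knoll - Willow - Dale: 6+23+24+8+18 = 79
North - Sutton - Oak - Knoll - Dale - Willow: 6+23+24+19+18 = 90
… (106 more)
North - Dale - Sutton - Knoll - Willow - Oak: 5+11+15+8+16 = 55  ← best
The minimum is 55.
One shortest path: North → Dale → Sutton → Knoll → Willow → Oak.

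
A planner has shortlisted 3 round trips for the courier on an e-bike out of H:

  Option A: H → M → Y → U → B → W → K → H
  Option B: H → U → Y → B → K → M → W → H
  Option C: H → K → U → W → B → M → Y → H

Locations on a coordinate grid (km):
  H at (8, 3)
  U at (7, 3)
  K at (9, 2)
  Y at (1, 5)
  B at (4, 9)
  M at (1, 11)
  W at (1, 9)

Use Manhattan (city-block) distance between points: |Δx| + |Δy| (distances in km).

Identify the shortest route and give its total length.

Option A: 15 + 6 + 8 + 9 + 3 + 15 + 2 = 58
Option B: 1 + 8 + 7 + 12 + 17 + 2 + 13 = 60
Option C: 2 + 3 + 12 + 3 + 5 + 6 + 9 = 40

40 km — Option C is the shortest.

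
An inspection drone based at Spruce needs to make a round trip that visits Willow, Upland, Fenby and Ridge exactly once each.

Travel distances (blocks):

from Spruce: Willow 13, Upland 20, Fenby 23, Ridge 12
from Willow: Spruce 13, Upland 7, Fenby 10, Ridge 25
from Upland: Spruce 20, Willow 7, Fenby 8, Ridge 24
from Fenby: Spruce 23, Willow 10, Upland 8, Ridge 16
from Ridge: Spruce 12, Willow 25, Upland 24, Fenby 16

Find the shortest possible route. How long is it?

Minimum total distance: 56 blocks.

Spruce - Willow - Upland - Fenby - Ridge - Spruce: 13+7+8+16+12 = 56
Spruce - Willow - Upland - Ridge - Fenby - Spruce: 13+7+24+16+23 = 83
Spruce - Willow - Fenby - Upland - Ridge - Spruce: 13+10+8+24+12 = 67
Spruce - Willow - Fenby - Ridge - Upland - Spruce: 13+10+16+24+20 = 83
Spruce - Willow - Ridge - Upland - Fenby - Spruce: 13+25+24+8+23 = 93
Spruce - Willow - Ridge - Fenby - Upland - Spruce: 13+25+16+8+20 = 82
Spruce - Upland - Willow - Fenby - Ridge - Spruce: 20+7+10+16+12 = 65
Spruce - Upland - Willow - Ridge - Fenby - Spruce: 20+7+25+16+23 = 91
Spruce - Upland - Fenby - Willow - Ridge - Spruce: 20+8+10+25+12 = 75
Spruce - Upland - Ridge - Willow - Fenby - Spruce: 20+24+25+10+23 = 102
Spruce - Fenby - Willow - Upland - Ridge - Spruce: 23+10+7+24+12 = 76
Spruce - Fenby - Upland - Willow - Ridge - Spruce: 23+8+7+25+12 = 75
The minimum is 56.
One optimal route: Spruce → Willow → Upland → Fenby → Ridge → Spruce (or its reverse).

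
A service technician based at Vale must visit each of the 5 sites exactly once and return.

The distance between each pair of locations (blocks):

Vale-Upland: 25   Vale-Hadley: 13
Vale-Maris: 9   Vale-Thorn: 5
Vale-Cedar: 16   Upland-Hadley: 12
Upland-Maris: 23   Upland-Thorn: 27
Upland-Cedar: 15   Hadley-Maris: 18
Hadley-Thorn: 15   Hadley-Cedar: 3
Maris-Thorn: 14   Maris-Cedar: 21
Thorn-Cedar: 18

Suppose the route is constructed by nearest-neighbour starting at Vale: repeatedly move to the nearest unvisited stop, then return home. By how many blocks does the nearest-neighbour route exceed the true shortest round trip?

From Vale: Thorn=5, Maris=9, Hadley=13, Cedar=16, Upland=25 → choose Thorn (5).
From Thorn: Maris=14, Hadley=15, Cedar=18, Upland=27 → choose Maris (14).
From Maris: Hadley=18, Cedar=21, Upland=23 → choose Hadley (18).
From Hadley: Cedar=3, Upland=12 → choose Cedar (3).
From Cedar: Upland=15 → choose Upland (15).
NN route Vale → Thorn → Maris → Hadley → Cedar → Upland → Vale costs 80.
Optimal: Vale → Maris → Upland → Hadley → Cedar → Thorn → Vale costs 70 (by enumerating all 60 distinct tours).
Excess = 80 − 70 = 10.

Excess over optimum: 10 blocks.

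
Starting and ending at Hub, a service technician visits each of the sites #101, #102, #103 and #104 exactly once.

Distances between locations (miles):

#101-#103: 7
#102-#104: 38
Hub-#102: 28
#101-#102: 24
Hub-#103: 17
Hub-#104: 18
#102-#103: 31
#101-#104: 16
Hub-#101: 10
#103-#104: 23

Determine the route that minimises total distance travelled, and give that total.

100 miles — the shortest possible round trip.

Hub→#101→#102→#103→#104→Hub: 10+24+31+23+18 = 106
Hub→#101→#102→#104→#103→Hub: 10+24+38+23+17 = 112
Hub→#101→#103→#102→#104→Hub: 10+7+31+38+18 = 104
Hub→#101→#103→#104→#102→Hub: 10+7+23+38+28 = 106
Hub→#101→#104→#102→#103→Hub: 10+16+38+31+17 = 112
Hub→#101→#104→#103→#102→Hub: 10+16+23+31+28 = 108
Hub→#102→#101→#103→#104→Hub: 28+24+7+23+18 = 100
Hub→#102→#101→#104→#103→Hub: 28+24+16+23+17 = 108
Hub→#102→#103→#101→#104→Hub: 28+31+7+16+18 = 100
Hub→#102→#104→#101→#103→Hub: 28+38+16+7+17 = 106
Hub→#103→#101→#102→#104→Hub: 17+7+24+38+18 = 104
Hub→#103→#102→#101→#104→Hub: 17+31+24+16+18 = 106
The minimum is 100.
One optimal route: Hub → #102 → #101 → #103 → #104 → Hub (or its reverse).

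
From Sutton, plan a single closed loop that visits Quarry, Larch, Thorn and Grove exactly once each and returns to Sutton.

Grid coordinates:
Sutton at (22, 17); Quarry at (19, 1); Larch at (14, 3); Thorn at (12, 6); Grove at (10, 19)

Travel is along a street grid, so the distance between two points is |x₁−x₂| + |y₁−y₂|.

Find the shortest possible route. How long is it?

Shortest round trip = 60.

With 4 stops there are 4!/2 = 12 distinct round trips (a route and its reverse cost the same).
Sutton → Quarry → Larch → Thorn → Grove → Sutton: 19+7+5+15+14 = 60
Sutton → Quarry → Larch → Grove → Thorn → Sutton: 19+7+20+15+21 = 82
Sutton → Quarry → Thorn → Larch → Grove → Sutton: 19+12+5+20+14 = 70
Sutton → Quarry → Thorn → Grove → Larch → Sutton: 19+12+15+20+22 = 88
Sutton → Quarry → Grove → Larch → Thorn → Sutton: 19+27+20+5+21 = 92
Sutton → Quarry → Grove → Thorn → Larch → Sutton: 19+27+15+5+22 = 88
Sutton → Larch → Quarry → Thorn → Grove → Sutton: 22+7+12+15+14 = 70
Sutton → Larch → Quarry → Grove → Thorn → Sutton: 22+7+27+15+21 = 92
Sutton → Larch → Thorn → Quarry → Grove → Sutton: 22+5+12+27+14 = 80
Sutton → Larch → Grove → Quarry → Thorn → Sutton: 22+20+27+12+21 = 102
Sutton → Thorn → Quarry → Larch → Grove → Sutton: 21+12+7+20+14 = 74
Sutton → Thorn → Larch → Quarry → Grove → Sutton: 21+5+7+27+14 = 74
The minimum is 60.
One optimal route: Sutton → Quarry → Larch → Thorn → Grove → Sutton (or its reverse).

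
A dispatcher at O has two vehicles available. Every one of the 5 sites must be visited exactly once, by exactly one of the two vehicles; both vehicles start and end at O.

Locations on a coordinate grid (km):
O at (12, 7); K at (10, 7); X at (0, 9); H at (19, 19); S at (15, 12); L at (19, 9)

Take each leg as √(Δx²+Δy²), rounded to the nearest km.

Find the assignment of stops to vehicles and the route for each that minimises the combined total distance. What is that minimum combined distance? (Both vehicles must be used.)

Minimum combined distance: 55 km.

Check every non-empty split of the stops between the two vehicles; for each half take its own optimal tour:
  {K} + {X, H, S, L}: 4 + 52 = 56
  {X} + {K, H, S, L}: 24 + 34 = 58
  {K, X} + {H, S, L}: 24 + 31 = 55
  {H} + {K, X, S, L}: 28 + 39 = 67
  {K, H} + {X, S, L}: 31 + 39 = 70
  {X, H} + {K, S, L}: 47 + 21 = 68
  … (15 splits in total)
Best: vehicle 1 O → K → X → O = 24; vehicle 2 O → S → H → L → O = 31; combined 55.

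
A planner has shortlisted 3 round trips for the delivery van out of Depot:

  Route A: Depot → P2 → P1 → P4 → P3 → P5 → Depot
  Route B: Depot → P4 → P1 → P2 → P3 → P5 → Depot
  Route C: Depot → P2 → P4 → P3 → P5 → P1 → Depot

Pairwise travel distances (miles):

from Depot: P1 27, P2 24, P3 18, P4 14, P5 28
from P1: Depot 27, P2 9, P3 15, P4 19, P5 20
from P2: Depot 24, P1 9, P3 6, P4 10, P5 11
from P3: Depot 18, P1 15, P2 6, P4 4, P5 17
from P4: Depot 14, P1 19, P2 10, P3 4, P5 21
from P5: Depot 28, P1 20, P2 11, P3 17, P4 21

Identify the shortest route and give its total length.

Route A: 24 + 9 + 19 + 4 + 17 + 28 = 101
Route B: 14 + 19 + 9 + 6 + 17 + 28 = 93
Route C: 24 + 10 + 4 + 17 + 20 + 27 = 102

Shortest is Route B, total 93 miles.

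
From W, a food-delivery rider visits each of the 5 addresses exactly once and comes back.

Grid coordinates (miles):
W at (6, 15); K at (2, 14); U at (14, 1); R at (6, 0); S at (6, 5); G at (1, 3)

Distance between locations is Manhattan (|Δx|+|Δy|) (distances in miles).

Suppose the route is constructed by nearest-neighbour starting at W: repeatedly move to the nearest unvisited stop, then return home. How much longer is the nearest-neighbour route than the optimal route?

From W: K=5, S=10, R=15, G=17, U=22 → choose K (5).
From K: G=12, S=13, R=18, U=25 → choose G (12).
From G: S=7, R=8, U=15 → choose S (7).
From S: R=5, U=12 → choose R (5).
From R: U=9 → choose U (9).
NN route W → K → G → S → R → U → W costs 60.
Optimal: W → K → G → U → R → S → W costs 56 (by enumerating all 60 distinct tours).
Excess = 60 − 56 = 4.

4 miles longer than the optimal tour.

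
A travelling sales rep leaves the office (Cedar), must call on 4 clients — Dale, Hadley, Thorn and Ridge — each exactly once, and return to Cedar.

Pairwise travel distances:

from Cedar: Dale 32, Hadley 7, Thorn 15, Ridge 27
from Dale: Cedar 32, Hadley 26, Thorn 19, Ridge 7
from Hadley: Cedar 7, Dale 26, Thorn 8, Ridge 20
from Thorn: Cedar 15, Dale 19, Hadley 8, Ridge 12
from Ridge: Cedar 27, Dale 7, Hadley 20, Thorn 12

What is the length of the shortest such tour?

Minimum total distance: 66.

With 4 stops there are 4!/2 = 12 distinct round trips (a route and its reverse cost the same).
Cedar - Dale - Hadley - Thorn - Ridge - Cedar: 32+26+8+12+27 = 105
Cedar - Dale - Hadley - Ridge - Thorn - Cedar: 32+26+20+12+15 = 105
Cedar - Dale - Thorn - Hadley - Ridge - Cedar: 32+19+8+20+27 = 106
Cedar - Dale - Thorn - Ridge - Hadley - Cedar: 32+19+12+20+7 = 90
Cedar - Dale - Ridge - Hadley - Thorn - Cedar: 32+7+20+8+15 = 82
Cedar - Dale - Ridge - Thorn - Hadley - Cedar: 32+7+12+8+7 = 66
Cedar - Hadley - Dale - Thorn - Ridge - Cedar: 7+26+19+12+27 = 91
Cedar - Hadley - Dale - Ridge - Thorn - Cedar: 7+26+7+12+15 = 67
Cedar - Hadley - Thorn - Dale - Ridge - Cedar: 7+8+19+7+27 = 68
Cedar - Hadley - Ridge - Dale - Thorn - Cedar: 7+20+7+19+15 = 68
Cedar - Thorn - Dale - Hadley - Ridge - Cedar: 15+19+26+20+27 = 107
Cedar - Thorn - Hadley - Dale - Ridge - Cedar: 15+8+26+7+27 = 83
The minimum is 66.
One optimal route: Cedar → Dale → Ridge → Thorn → Hadley → Cedar (or its reverse).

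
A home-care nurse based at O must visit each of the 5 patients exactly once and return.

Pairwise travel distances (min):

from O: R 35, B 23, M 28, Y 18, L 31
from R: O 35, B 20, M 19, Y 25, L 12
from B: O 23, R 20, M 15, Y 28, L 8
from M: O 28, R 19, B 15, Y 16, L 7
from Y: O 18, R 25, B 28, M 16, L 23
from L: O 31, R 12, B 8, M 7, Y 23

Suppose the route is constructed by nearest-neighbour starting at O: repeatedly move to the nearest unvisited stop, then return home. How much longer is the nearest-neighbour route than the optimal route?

O: Y=18, B=23, M=28, L=31, R=35 ⇒ Y
Y: M=16, L=23, R=25, B=28 ⇒ M
M: L=7, B=15, R=19 ⇒ L
L: B=8, R=12 ⇒ B
B: R=20 ⇒ R
NN route O → Y → M → L → B → R → O costs 104.
Optimal: O → B → R → L → M → Y → O costs 96 (by enumerating all 60 distinct tours).
Excess = 104 − 96 = 8.

Excess over optimum: 8 min.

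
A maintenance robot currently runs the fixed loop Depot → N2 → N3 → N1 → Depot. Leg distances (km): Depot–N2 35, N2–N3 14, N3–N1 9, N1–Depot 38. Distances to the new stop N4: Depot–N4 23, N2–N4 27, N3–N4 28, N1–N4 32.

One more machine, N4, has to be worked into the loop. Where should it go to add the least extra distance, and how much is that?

Insertion cost between consecutive stops i–j is d(i,N4) + d(N4,j) − d(i,j):
  between Depot and N2: 23 + 27 − 35 = 15
  between N2 and N3: 27 + 28 − 14 = 41
  between N3 and N1: 28 + 32 − 9 = 51
  between N1 and Depot: 32 + 23 − 38 = 17
Cheapest insertion is between Depot and N2, adding 15.
New total = 96 + 15 = 111.

+15 km — insert N4 between Depot and N2.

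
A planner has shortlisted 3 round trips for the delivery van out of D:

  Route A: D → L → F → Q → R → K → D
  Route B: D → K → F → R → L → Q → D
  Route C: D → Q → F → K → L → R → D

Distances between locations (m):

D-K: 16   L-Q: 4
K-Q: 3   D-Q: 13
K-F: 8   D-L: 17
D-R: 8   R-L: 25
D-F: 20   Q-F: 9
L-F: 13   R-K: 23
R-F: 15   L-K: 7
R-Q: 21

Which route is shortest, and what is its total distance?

Shortest is Route C, total 70 m.

Route A: 17 + 13 + 9 + 21 + 23 + 16 = 99
Route B: 16 + 8 + 15 + 25 + 4 + 13 = 81
Route C: 13 + 9 + 8 + 7 + 25 + 8 = 70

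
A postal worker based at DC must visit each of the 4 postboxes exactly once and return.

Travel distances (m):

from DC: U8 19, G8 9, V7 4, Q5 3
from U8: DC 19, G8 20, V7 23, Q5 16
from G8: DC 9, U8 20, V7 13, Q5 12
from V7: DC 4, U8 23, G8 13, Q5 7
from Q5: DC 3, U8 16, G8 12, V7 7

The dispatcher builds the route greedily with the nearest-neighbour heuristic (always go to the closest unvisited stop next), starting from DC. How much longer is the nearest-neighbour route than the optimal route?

The nearest-neighbour route is 6 m longer than optimal.

DC: Q5=3, V7=4, G8=9, U8=19 ⇒ Q5
Q5: V7=7, G8=12, U8=16 ⇒ V7
V7: G8=13, U8=23 ⇒ G8
G8: U8=20 ⇒ U8
NN route DC → Q5 → V7 → G8 → U8 → DC costs 62.
Optimal: DC → G8 → U8 → Q5 → V7 → DC costs 56 (by enumerating all 12 distinct tours).
Excess = 62 − 56 = 6.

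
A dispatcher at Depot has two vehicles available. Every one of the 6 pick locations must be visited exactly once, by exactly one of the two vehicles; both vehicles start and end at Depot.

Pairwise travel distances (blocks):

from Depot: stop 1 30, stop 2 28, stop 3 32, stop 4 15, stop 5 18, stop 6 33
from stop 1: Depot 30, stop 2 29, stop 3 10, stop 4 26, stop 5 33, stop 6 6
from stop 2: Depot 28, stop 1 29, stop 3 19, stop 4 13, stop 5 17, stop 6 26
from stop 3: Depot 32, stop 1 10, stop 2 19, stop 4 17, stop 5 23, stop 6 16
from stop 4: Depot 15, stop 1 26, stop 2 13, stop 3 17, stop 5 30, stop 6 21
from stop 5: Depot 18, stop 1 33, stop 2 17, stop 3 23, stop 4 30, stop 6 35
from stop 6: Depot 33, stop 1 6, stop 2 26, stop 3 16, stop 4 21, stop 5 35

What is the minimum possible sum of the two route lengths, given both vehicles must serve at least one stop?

Try each way of splitting the stops between the two vehicles (each non-empty) and, for each split, find the best tour for each vehicle:
  {stop 1} + {stop 2, stop 3, stop 4, stop 5, stop 6}: 60 + 106 = 166
  {stop 2} + {stop 1, stop 3, stop 4, stop 5, stop 6}: 56 + 93 = 149
  {stop 1, stop 2} + {stop 3, stop 4, stop 5, stop 6}: 87 + 93 = 180
  {stop 3} + {stop 1, stop 2, stop 4, stop 5, stop 6}: 64 + 105 = 169
  {stop 1, stop 3} + {stop 2, stop 4, stop 5, stop 6}: 72 + 97 = 169
  {stop 2, stop 3} + {stop 1, stop 4, stop 5, stop 6}: 79 + 93 = 172
  … (31 splits in total)
  {stop 5} + {stop 1, stop 2, stop 3, stop 4, stop 6}: 36 + 96 = 132  ← best
Best: vehicle 1 Depot → stop 5 → Depot = 36; vehicle 2 Depot → stop 4 → stop 2 → stop 3 → stop 1 → stop 6 → Depot = 96; combined 132.

132 blocks — the smallest possible combined total.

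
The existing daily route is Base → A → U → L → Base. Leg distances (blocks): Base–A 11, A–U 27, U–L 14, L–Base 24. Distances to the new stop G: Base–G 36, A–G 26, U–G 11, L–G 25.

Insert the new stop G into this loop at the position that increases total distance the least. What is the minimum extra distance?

Insertion cost between consecutive stops i–j is d(i,G) + d(G,j) − d(i,j):
  between Base and A: 36 + 26 − 11 = 51
  between A and U: 26 + 11 − 27 = 10
  between U and L: 11 + 25 − 14 = 22
  between L and Base: 25 + 36 − 24 = 37
Cheapest insertion is between A and U, adding 10.
New total = 76 + 10 = 86.

Minimum extra distance: 10 blocks, inserting G between A and U.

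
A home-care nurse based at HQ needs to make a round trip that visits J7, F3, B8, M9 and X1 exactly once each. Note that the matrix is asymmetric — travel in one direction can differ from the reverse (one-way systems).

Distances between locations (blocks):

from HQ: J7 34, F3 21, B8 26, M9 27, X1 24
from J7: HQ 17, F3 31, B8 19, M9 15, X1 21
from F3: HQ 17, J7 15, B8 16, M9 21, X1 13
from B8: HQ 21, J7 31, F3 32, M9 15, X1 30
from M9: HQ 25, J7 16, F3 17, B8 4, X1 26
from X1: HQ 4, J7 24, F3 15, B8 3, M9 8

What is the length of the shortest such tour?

HQ - J7 - F3 - B8 - M9 - X1 - HQ: 34+31+16+15+26+4 = 126
HQ - J7 - F3 - B8 - X1 - M9 - HQ: 34+31+16+30+8+25 = 144
HQ - J7 - F3 - M9 - B8 - X1 - HQ: 34+31+21+4+30+4 = 124
HQ - J7 - F3 - M9 - X1 - B8 - HQ: 34+31+21+26+3+21 = 136
HQ - J7 - F3 - X1 - B8 - M9 - HQ: 34+31+13+3+15+25 = 121
HQ - J7 - F3 - X1 - M9 - B8 - HQ: 34+31+13+8+4+21 = 111
HQ - J7 - B8 - F3 - M9 - X1 - HQ: 34+19+32+21+26+4 = 136
HQ - J7 - B8 - F3 - X1 - M9 - HQ: 34+19+32+13+8+25 = 131
HQ - J7 - B8 - M9 - F3 - X1 - HQ: 34+19+15+17+13+4 = 102
HQ - J7 - B8 - M9 - X1 - F3 - HQ: 34+19+15+26+15+17 = 126
HQ - J7 - B8 - X1 - F3 - M9 - HQ: 34+19+30+15+21+25 = 144
HQ - J7 - B8 - X1 - M9 - F3 - HQ: 34+19+30+8+17+17 = 125
HQ - J7 - M9 - F3 - B8 - X1 - HQ: 34+15+17+16+30+4 = 116
HQ - J7 - M9 - F3 - X1 - B8 - HQ: 34+15+17+13+3+21 = 103
… (106 more)
HQ - F3 - X1 - B8 - M9 - J7 - HQ: 21+13+3+15+16+17 = 85  ← best
The minimum is 85.
One optimal route: HQ → F3 → X1 → B8 → M9 → J7 → HQ.

Shortest round trip = 85 blocks.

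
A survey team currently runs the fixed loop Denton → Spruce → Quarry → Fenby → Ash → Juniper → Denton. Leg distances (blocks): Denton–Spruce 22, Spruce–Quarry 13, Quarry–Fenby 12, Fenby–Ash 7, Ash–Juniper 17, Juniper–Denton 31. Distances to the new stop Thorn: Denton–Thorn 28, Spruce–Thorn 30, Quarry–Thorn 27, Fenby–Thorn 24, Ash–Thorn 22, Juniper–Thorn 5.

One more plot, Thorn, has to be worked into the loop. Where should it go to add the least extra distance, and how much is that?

+2 blocks — insert Thorn between Juniper and Denton.

Insertion cost between consecutive stops i–j is d(i,Thorn) + d(Thorn,j) − d(i,j):
  between Denton and Spruce: 28 + 30 − 22 = 36
  between Spruce and Quarry: 30 + 27 − 13 = 44
  between Quarry and Fenby: 27 + 24 − 12 = 39
  between Fenby and Ash: 24 + 22 − 7 = 39
  between Ash and Juniper: 22 + 5 − 17 = 10
  between Juniper and Denton: 5 + 28 − 31 = 2
Cheapest insertion is between Juniper and Denton, adding 2.
New total = 102 + 2 = 104.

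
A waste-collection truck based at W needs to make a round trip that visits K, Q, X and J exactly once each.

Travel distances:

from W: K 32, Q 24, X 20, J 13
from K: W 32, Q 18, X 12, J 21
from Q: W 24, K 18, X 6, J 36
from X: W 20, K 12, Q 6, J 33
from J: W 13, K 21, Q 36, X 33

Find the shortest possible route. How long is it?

76 — the shortest possible round trip.

W → K → Q → X → J → W: 32+18+6+33+13 = 102
W → K → Q → J → X → W: 32+18+36+33+20 = 139
W → K → X → Q → J → W: 32+12+6+36+13 = 99
W → K → X → J → Q → W: 32+12+33+36+24 = 137
W → K → J → Q → X → W: 32+21+36+6+20 = 115
W → K → J → X → Q → W: 32+21+33+6+24 = 116
W → Q → K → X → J → W: 24+18+12+33+13 = 100
W → Q → K → J → X → W: 24+18+21+33+20 = 116
W → Q → X → K → J → W: 24+6+12+21+13 = 76
W → Q → J → K → X → W: 24+36+21+12+20 = 113
W → X → K → Q → J → W: 20+12+18+36+13 = 99
W → X → Q → K → J → W: 20+6+18+21+13 = 78
The minimum is 76.
One optimal route: W → Q → X → K → J → W (or its reverse).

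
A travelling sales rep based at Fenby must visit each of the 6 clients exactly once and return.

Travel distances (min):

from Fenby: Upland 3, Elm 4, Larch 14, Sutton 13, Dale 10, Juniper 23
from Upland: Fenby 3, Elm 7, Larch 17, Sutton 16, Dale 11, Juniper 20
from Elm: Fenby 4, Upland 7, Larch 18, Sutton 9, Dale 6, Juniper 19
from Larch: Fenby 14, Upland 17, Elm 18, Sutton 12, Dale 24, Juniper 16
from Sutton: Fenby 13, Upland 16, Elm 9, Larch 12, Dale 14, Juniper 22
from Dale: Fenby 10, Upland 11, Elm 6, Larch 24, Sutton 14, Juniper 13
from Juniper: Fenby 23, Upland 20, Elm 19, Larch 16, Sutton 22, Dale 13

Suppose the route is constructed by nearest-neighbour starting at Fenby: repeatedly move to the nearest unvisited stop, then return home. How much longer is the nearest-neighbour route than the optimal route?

Excess over optimum: 2 min.

Fenby: Upland=3, Elm=4, Dale=10, Sutton=13, Larch=14, Juniper=23 ⇒ Upland
Upland: Elm=7, Dale=11, Sutton=16, Larch=17, Juniper=20 ⇒ Elm
Elm: Dale=6, Sutton=9, Larch=18, Juniper=19 ⇒ Dale
Dale: Juniper=13, Sutton=14, Larch=24 ⇒ Juniper
Juniper: Larch=16, Sutton=22 ⇒ Larch
Larch: Sutton=12 ⇒ Sutton
NN route Fenby → Upland → Elm → Dale → Juniper → Larch → Sutton → Fenby costs 70.
Optimal: Fenby → Upland → Dale → Juniper → Larch → Sutton → Elm → Fenby costs 68 (by enumerating all 360 distinct tours).
Excess = 70 − 68 = 2.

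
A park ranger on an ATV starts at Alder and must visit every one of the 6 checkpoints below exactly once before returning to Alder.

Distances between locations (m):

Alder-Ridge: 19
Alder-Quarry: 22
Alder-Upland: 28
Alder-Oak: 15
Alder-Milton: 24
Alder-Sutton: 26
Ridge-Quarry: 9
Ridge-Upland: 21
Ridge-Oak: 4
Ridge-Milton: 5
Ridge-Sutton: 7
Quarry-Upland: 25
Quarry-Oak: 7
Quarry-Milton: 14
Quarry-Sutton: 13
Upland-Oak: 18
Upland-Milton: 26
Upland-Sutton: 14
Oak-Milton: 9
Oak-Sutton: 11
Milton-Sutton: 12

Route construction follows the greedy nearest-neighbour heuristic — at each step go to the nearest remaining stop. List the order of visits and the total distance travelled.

Nearest-neighbour total = 102 m; route Alder → Oak → Ridge → Milton → Sutton → Quarry → Upland → Alder.

Alder → [Oak:15 / Ridge:19 / Quarry:22 / Milton:24 / Sutton:26 / Upland:28] → Oak (15)
Oak → [Ridge:4 / Quarry:7 / Milton:9 / Sutton:11 / Upland:18] → Ridge (4)
Ridge → [Milton:5 / Sutton:7 / Quarry:9 / Upland:21] → Milton (5)
Milton → [Sutton:12 / Quarry:14 / Upland:26] → Sutton (12)
Sutton → [Quarry:13 / Upland:14] → Quarry (13)
Quarry → [Upland:25] → Upland (25)
Return Upland→Alder: 28.
Total = 15 + 4 + 5 + 12 + 13 + 25 + 28 = 102.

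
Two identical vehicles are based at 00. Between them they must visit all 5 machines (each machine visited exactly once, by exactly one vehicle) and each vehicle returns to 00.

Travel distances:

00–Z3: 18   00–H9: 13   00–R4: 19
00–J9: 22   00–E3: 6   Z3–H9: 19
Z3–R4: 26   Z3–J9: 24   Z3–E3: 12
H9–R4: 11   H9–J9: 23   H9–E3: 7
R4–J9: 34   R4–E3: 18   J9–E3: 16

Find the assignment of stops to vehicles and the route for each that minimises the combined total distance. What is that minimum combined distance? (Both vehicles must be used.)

Check every non-empty split of the stops between the two vehicles; for each half take its own optimal tour:
  {Z3} + {H9, R4, J9, E3}: 36 + 75 = 111
  {H9} + {Z3, R4, J9, E3}: 26 + 91 = 117
  {Z3, H9} + {R4, J9, E3}: 50 + 75 = 125
  {R4} + {Z3, H9, J9, E3}: 38 + 78 = 116
  {Z3, R4} + {H9, J9, E3}: 63 + 58 = 121
  {H9, R4} + {Z3, J9, E3}: 43 + 64 = 107
  … (15 splits in total)
Best: vehicle 1 00 → H9 → R4 → 00 = 43; vehicle 2 00 → Z3 → J9 → E3 → 00 = 64; combined 107.

Minimum combined distance: 107.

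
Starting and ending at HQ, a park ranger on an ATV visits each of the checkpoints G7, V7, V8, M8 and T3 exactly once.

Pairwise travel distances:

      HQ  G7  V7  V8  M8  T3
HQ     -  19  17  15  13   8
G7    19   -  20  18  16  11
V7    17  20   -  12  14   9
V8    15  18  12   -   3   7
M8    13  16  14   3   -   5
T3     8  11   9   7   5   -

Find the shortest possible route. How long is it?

There are 60 distinct closed tours to check (reversals are equivalent).
HQ-G7-V7-V8-M8-T3-HQ: 19+20+12+3+5+8 = 67
HQ-G7-V7-V8-T3-M8-HQ: 19+20+12+7+5+13 = 76
HQ-G7-V7-M8-V8-T3-HQ: 19+20+14+3+7+8 = 71
HQ-G7-V7-M8-T3-V8-HQ: 19+20+14+5+7+15 = 80
HQ-G7-V7-T3-V8-M8-HQ: 19+20+9+7+3+13 = 71
HQ-G7-V7-T3-M8-V8-HQ: 19+20+9+5+3+15 = 71
HQ-G7-V8-V7-M8-T3-HQ: 19+18+12+14+5+8 = 76
HQ-G7-V8-V7-T3-M8-HQ: 19+18+12+9+5+13 = 76
HQ-G7-V8-M8-V7-T3-HQ: 19+18+3+14+9+8 = 71
HQ-G7-V8-M8-T3-V7-HQ: 19+18+3+5+9+17 = 71
HQ-G7-V8-T3-V7-M8-HQ: 19+18+7+9+14+13 = 80
HQ-G7-V8-T3-M8-V7-HQ: 19+18+7+5+14+17 = 80
HQ-G7-M8-V7-V8-T3-HQ: 19+16+14+12+7+8 = 76
HQ-G7-M8-V7-T3-V8-HQ: 19+16+14+9+7+15 = 80
… (46 more)
The minimum is 67.
One optimal route: HQ → G7 → V7 → V8 → M8 → T3 → HQ (or its reverse).

Minimum total distance: 67.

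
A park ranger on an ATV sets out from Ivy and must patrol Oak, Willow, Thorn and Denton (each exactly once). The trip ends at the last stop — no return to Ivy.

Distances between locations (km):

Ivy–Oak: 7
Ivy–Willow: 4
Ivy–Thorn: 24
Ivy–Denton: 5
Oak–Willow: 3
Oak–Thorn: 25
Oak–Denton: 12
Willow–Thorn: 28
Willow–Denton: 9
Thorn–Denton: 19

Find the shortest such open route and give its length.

38 km — the minimum one-way total.

There are 4! = 24 possible orderings.
Ivy - Oak - Willow - Thorn - Denton: 7+3+28+19 = 57
Ivy - Oak - Willow - Denton - Thorn: 7+3+9+19 = 38
Ivy - Oak - Thorn - Willow - Denton: 7+25+28+9 = 69
Ivy - Oak - Thorn - Denton - Willow: 7+25+19+9 = 60
Ivy - Oak - Denton - Willow - Thorn: 7+12+9+28 = 56
Ivy - Oak - Denton - Thorn - Willow: 7+12+19+28 = 66
Ivy - Willow - Oak - Thorn - Denton: 4+3+25+19 = 51
Ivy - Willow - Oak - Denton - Thorn: 4+3+12+19 = 38
Ivy - Willow - Thorn - Oak - Denton: 4+28+25+12 = 69
Ivy - Willow - Thorn - Denton - Oak: 4+28+19+12 = 63
Ivy - Willow - Denton - Oak - Thorn: 4+9+12+25 = 50
Ivy - Willow - Denton - Thorn - Oak: 4+9+19+25 = 57
Ivy - Thorn - Oak - Willow - Denton: 24+25+3+9 = 61
Ivy - Thorn - Oak - Denton - Willow: 24+25+12+9 = 70
… (10 more)
The minimum is 38.
One shortest path: Ivy → Oak → Willow → Denton → Thorn.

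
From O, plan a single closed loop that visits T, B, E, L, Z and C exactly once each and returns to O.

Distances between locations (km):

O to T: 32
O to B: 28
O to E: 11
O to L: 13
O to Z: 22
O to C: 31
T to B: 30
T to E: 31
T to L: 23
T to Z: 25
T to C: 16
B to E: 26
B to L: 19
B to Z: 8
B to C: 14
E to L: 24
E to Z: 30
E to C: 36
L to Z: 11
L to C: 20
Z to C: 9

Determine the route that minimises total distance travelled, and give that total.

Minimum total distance: 104 km.

There are 360 distinct closed tours to check (reversals are equivalent).
O - T - B - E - L - Z - C - O: 32+30+26+24+11+9+31 = 163
O - T - B - E - L - C - Z - O: 32+30+26+24+20+9+22 = 163
O - T - B - E - Z - L - C - O: 32+30+26+30+11+20+31 = 180
O - T - B - E - Z - C - L - O: 32+30+26+30+9+20+13 = 160
O - T - B - E - C - L - Z - O: 32+30+26+36+20+11+22 = 177
O - T - B - E - C - Z - L - O: 32+30+26+36+9+11+13 = 157
O - T - B - L - E - Z - C - O: 32+30+19+24+30+9+31 = 175
O - T - B - L - E - C - Z - O: 32+30+19+24+36+9+22 = 172
… (352 more)
O - E - T - C - B - Z - L - O: 11+31+16+14+8+11+13 = 104  ← best
The minimum is 104.
One optimal route: O → E → T → C → B → Z → L → O (or its reverse).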